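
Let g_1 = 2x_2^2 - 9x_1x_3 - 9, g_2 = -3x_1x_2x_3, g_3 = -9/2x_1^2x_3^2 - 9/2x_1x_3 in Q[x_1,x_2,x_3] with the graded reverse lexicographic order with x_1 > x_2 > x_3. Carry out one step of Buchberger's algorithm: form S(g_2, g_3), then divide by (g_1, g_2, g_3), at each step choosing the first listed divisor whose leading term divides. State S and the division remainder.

lcm(LM(g_2), LM(g_3)) = x_1^2x_2x_3^2.
S = (lcm/LT(g_2))·g_2 − (lcm/LT(g_3))·g_3 = -x_1x_2x_3.
Reduce S modulo (g_1, g_2, g_3) in that order:
  leading term x_1x_2x_3: subtract (1/3)·g_2 from -x_1x_2x_3 → 0
The remainder is 0, so this S-polynomial contributes no new basis element.

S(g_2, g_3) = -x_1x_2x_3; remainder on division = 0.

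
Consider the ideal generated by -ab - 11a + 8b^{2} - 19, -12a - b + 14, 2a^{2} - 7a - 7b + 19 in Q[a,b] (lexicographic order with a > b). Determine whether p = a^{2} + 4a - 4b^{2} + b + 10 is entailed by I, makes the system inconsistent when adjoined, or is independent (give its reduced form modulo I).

Adjoining a^{2} + 4a - 4b^{2} + b + 10 makes the ideal the whole ring: the system is inconsistent.

First compute the reduced Gröbner basis of I by Buchberger's algorithm.
f_1 = -ab - 11a + 8b^{2} - 19, LT = ab.
f_2 = -12a - b + 14, LT = a.
f_3 = 2a^{2} - 7a - 7b + 19, LT = a^{2}.

S(f_1,f_2): lcm = ab. S = 11a - \tfrac{97}{12}b^{2} + \tfrac{7}{6}b + 19.
  reduce S modulo (f_1, f_2, f_3):
  remainder -\tfrac{97}{12}b^{2} + \tfrac{1}{4}b + \tfrac{191}{6} ≠ 0; add h_4 = -\tfrac{97}{12}b^{2} + \tfrac{1}{4}b + \tfrac{191}{6} to the basis.

S(f_1,f_3): lcm = a^{2}b. S = 11a^{2} - 8ab^{2} + \tfrac{7}{2}ab + 19a + \tfrac{7}{2}b^{2} - \tfrac{19}{2}b.
  reduce S modulo (f_1, f_2, f_3, h_4):
  remainder -\tfrac{9077657}{1354896}b + \tfrac{9077657}{677448} ≠ 0; add h_5 = -\tfrac{9077657}{1354896}b + \tfrac{9077657}{677448} to the basis.

The other S-polynomials (S(f_2,f_3), S(f_1,h_4), S(f_2,h_4), S(f_3,h_4), S(f_1,h_5), S(f_2,h_5), S(f_3,h_5), S(h_4,h_5)) all reduce to 0 modulo the current basis, so we have a Gröbner basis.
Inter-reduce: drop elements whose leading term is divisible by another's, tail-reduce, and make monic.
Reduced Gröbner basis: {a - 1, b - 2}.
Label its elements g_1 = a - 1, g_2 = b - 2.

Reduce p = a^{2} + 4a - 4b^{2} + b + 10 modulo G:
  leading term a^{2}: subtract (a)·g_1 from a^{2} + 4a - 4b^{2} + b + 10 → 5a - 4b^{2} + b + 10
  leading term a: subtract (5)·g_1 from 5a - 4b^{2} + b + 10 → -4b^{2} + b + 15
  leading term b^{2}: subtract (-4b)·g_2 from -4b^{2} + b + 15 → -7b + 15
  leading term b: subtract (-7)·g_2 from -7b + 15 → 1
  leading term 1: no divisor's leading term divides it; move 1 to the remainder.
  normal form = 1.
The normal form is nonzero, so p ∉ I. Since p minus its normal form lies in I, I + (p) = I + (r) where r = 1; decide whether this ideal is the whole ring.
Here r = 1 is a nonzero constant, hence a unit: 1 ∈ I + (p), the Gröbner basis of I + (p) is {1}, and the enlarged system has no common solution — adjoining p is inconsistent.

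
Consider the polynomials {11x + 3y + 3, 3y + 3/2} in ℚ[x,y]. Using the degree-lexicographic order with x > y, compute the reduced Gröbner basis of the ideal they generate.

f_1 = 11x + 3y + 3, LT = x.
f_2 = 3y + 3/2, LT = y.

The S-polynomials (S(f_1,f_2)) all reduce to 0 modulo the current basis, so we have a Gröbner basis.

G = {x + 3/22, y + ½}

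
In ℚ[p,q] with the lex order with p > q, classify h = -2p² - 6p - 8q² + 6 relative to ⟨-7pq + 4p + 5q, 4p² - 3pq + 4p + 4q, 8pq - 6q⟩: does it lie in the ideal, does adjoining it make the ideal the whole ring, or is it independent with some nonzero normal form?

Adjoining -2p² - 6p - 8q² + 6 makes the ideal the whole ring: the system is inconsistent.

First compute the reduced Gröbner basis of I by Buchberger's algorithm.
f_1 = -7pq + 4p + 5q, LT = pq.
f_2 = 4p² - 3pq + 4p + 4q, LT = p².
f_3 = 8pq - 6q, LT = pq.

S(f_1,f_2): lcm = p²q. S = -4/7p² + ¾pq² - 12/7pq - q².
  leading term p²: subtract (-1/7)·f_2 from -4/7p² + ¾pq² - 12/7pq - q² → ¾pq² - 15/7pq + 4/7p - q² + 4/7q
  leading term pq²: subtract (-3/28q)·f_1 from ¾pq² - 15/7pq + 4/7p - q² + 4/7q → -12/7pq + 4/7p - 13/28q² + 4/7q
  leading term pq: subtract (12/49)·f_1 from -12/7pq + 4/7p - 13/28q² + 4/7q → -20/49p - 13/28q² - 32/49q
  leading term p: no divisor's leading term divides it; move -20/49p to the remainder.
  leading term q²: no divisor's leading term divides it; move -13/28q² to the remainder.
  leading term q: no divisor's leading term divides it; move -32/49q to the remainder.
  remainder -20/49p - 13/28q² - 32/49q ≠ 0; add k_4 = -20/49p - 13/28q² - 32/49q to the basis.

S(f_1,f_3): lcm = pq. S = -4/7p + 1/28q.
  leading term p: subtract (7/5)·k_4 from -4/7p + 1/28q → 13/20q² + 19/20q
  leading term q²: no divisor's leading term divides it; move 13/20q² to the remainder.
  leading term q: no divisor's leading term divides it; move 19/20q to the remainder.
  remainder 13/20q² + 19/20q ≠ 0; add k_5 = 13/20q² + 19/20q to the basis.

S(f_2,f_3): lcm = p²q. S = -¾pq² + 7/4pq + q².
  leading term pq²: subtract (3/28q)·f_1 from -¾pq² + 7/4pq + q² → 37/28pq + 13/28q²
  leading term pq: subtract (-37/196)·f_1 from 37/28pq + 13/28q² → 37/49p + 13/28q² + 185/196q
  leading term p: subtract (-37/20)·k_4 from 37/49p + 13/28q² + 185/196q → -221/560q² - 37/140q
  leading term q²: subtract (-17/28)·k_5 from -221/560q² - 37/140q → 5/16q
  leading term q: no divisor's leading term divides it; move 5/16q to the remainder.
  remainder 5/16q ≠ 0; add k_6 = 5/16q to the basis.

The other S-polynomials (S(f_1,k_4), S(f_2,k_4), S(f_3,k_4), S(f_1,k_5), S(f_2,k_5), S(f_3,k_5), S(k_4,k_5), S(f_1,k_6), S(f_2,k_6), S(f_3,k_6), S(k_4,k_6), S(k_5,k_6)) all reduce to 0 modulo the current basis, so we have a Gröbner basis.
Inter-reduce: drop elements whose leading term is divisible by another's, tail-reduce, and make monic.
Reduced Gröbner basis: {p, q}.
Label its elements g_1 = p, g_2 = q.

Reduce h = -2p² - 6p - 8q² + 6 modulo G:
  leading term p²: subtract (-2p)·g_1 from -2p² - 6p - 8q² + 6 → -6p - 8q² + 6
  leading term p: subtract (-6)·g_1 from -6p - 8q² + 6 → -8q² + 6
  leading term q²: subtract (-8q)·g_2 from -8q² + 6 → 6
  leading term 1: no divisor's leading term divides it; move 6 to the remainder.
  normal form = 6.
The normal form is nonzero, so h ∉ I. Since h minus its normal form lies in I, I + (h) = I + (r) where r = 6; decide whether this ideal is the whole ring.
Here r = 6 is a nonzero constant, hence a unit: 1 ∈ I + (h), the Gröbner basis of I + (h) is {1}, and the enlarged system has no common solution — adjoining h is inconsistent.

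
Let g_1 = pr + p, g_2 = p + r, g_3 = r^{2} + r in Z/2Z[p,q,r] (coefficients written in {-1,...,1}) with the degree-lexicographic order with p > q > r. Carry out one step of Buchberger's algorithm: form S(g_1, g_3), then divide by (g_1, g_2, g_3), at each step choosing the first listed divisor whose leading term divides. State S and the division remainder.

lcm(LM(g_1), LM(g_3)) = pr^{2}.
S = (lcm/LT(g_1))·g_1 − (lcm/LT(g_3))·g_3 = 0.
Reduce S modulo (g_1, g_2, g_3) in that order:
The remainder is 0, so this S-polynomial contributes no new basis element.
This is the inner loop of Buchberger's algorithm — each nonzero remainder becomes a new basis element.

S(g_1, g_3) = 0; remainder on division = 0.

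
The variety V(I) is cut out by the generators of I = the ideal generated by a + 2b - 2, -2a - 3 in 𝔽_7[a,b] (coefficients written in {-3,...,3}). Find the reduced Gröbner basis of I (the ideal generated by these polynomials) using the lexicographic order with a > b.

G = {a - 2, b}

f_1 = a + 2b - 2, LT = a.
f_2 = -2a - 3, LT = a.

S(f_1,f_2): lcm = a. S = 2b.
  leading term b: no divisor's leading term divides it; move 2b to the remainder.
  remainder 2b ≠ 0; add g_3 = 2b to the basis.

The other S-polynomials (S(f_1,g_3), S(f_2,g_3)) all reduce to 0 modulo the current basis, so we have a Gröbner basis.
Inter-reduce: drop elements whose leading term is divisible by another's, tail-reduce, and make monic.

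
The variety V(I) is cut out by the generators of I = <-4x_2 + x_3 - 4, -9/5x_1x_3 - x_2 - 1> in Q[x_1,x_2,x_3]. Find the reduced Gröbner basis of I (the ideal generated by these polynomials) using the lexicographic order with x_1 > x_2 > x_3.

f_1 = -4x_2 + x_3 - 4, LT = x_2.
f_2 = -9/5x_1x_3 - x_2 - 1, LT = x_1x_3.

The S-polynomials (S(f_1,f_2)) all reduce to 0 modulo the current basis, so we have a Gröbner basis.

G = {x_1x_3 + 5/36x_3, x_2 - 1/4x_3 + 1}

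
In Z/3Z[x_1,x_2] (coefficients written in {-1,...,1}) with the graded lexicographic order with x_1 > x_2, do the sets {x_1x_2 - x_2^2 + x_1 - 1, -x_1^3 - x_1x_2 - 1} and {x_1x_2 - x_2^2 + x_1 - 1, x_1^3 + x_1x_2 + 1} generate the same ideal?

Since reduced Gröbner bases are canonical representatives of ideals under a given ordering, it suffices to compute and compare them.
Buchberger on the first generating set:
f_1 = x_1x_2 - x_2^2 + x_1 - 1, LT = x_1x_2.
f_2 = -x_1^3 - x_1x_2 - 1, LT = x_1^3.

S(f_1,f_2): lcm = x_1^3x_2. S = -x_1^2x_2^2 + x_1^3 - x_1x_2^2 - x_1^2 - x_2.
  leading term x_1^2x_2^2: subtract (-x_1x_2)·f_1 from -x_1^2x_2^2 + x_1^3 - x_1x_2^2 - x_1^2 - x_2 → -x_1x_2^3 + x_1^3 + x_1^2x_2 - x_1x_2^2 - x_1^2 - x_1x_2 - x_2
  leading term x_1x_2^3: subtract (-x_2^2)·f_1 from -x_1x_2^3 + x_1^3 + x_1^2x_2 - x_1x_2^2 - x_1^2 - x_1x_2 - x_2 → -x_2^4 + x_1^3 + x_1^2x_2 - x_1^2 - x_1x_2 - x_2^2 - x_2
  leading term x_2^4: no divisor's leading term divides it; move -x_2^4 to the remainder.
  leading term x_1^3: subtract (-1)·f_2 from x_1^3 + x_1^2x_2 - x_1^2 - x_1x_2 - x_2^2 - x_2 → x_1^2x_2 - x_1^2 + x_1x_2 - x_2^2 - x_2 - 1
  leading term x_1^2x_2: subtract (x_1)·f_1 from x_1^2x_2 - x_1^2 + x_1x_2 - x_2^2 - x_2 - 1 → x_1x_2^2 + x_1^2 + x_1x_2 - x_2^2 + x_1 - x_2 - 1
  leading term x_1x_2^2: subtract (x_2)·f_1 from x_1x_2^2 + x_1^2 + x_1x_2 - x_2^2 + x_1 - x_2 - 1 → x_2^3 + x_1^2 - x_2^2 + x_1 - 1
  leading term x_2^3: no divisor's leading term divides it; move x_2^3 to the remainder.
  leading term x_1^2: no divisor's leading term divides it; move x_1^2 to the remainder.
  leading term x_2^2: no divisor's leading term divides it; move -x_2^2 to the remainder.
  leading term x_1: no divisor's leading term divides it; move x_1 to the remainder.
  leading term 1: no divisor's leading term divides it; move -1 to the remainder.
  remainder -x_2^4 + x_2^3 + x_1^2 - x_2^2 + x_1 - 1 ≠ 0; add g_3 = -x_2^4 + x_2^3 + x_1^2 - x_2^2 + x_1 - 1 to the basis.

The other S-polynomials (S(f_1,g_3), S(f_2,g_3)) all reduce to 0 modulo the current basis, so we have a Gröbner basis.
Inter-reduce: drop elements whose leading term is divisible by another's, tail-reduce, and make monic.
Reduced Gröbner basis: {x_2^4 - x_2^3 - x_1^2 + x_2^2 - x_1 + 1, x_1^3 + x_2^2 - x_1 - 1, x_1x_2 - x_2^2 + x_1 - 1}.

Buchberger on the second generating set:
h_1 = x_1x_2 - x_2^2 + x_1 - 1, LT = x_1x_2.
h_2 = x_1^3 + x_1x_2 + 1, LT = x_1^3.

S(h_1,h_2): lcm = x_1^3x_2. S = -x_1^2x_2^2 + x_1^3 - x_1x_2^2 - x_1^2 - x_2.
  leading term x_1^2x_2^2: subtract (-x_1x_2)·h_1 from -x_1^2x_2^2 + x_1^3 - x_1x_2^2 - x_1^2 - x_2 → -x_1x_2^3 + x_1^3 + x_1^2x_2 - x_1x_2^2 - x_1^2 - x_1x_2 - x_2
  leading term x_1x_2^3: subtract (-x_2^2)·h_1 from -x_1x_2^3 + x_1^3 + x_1^2x_2 - x_1x_2^2 - x_1^2 - x_1x_2 - x_2 → -x_2^4 + x_1^3 + x_1^2x_2 - x_1^2 - x_1x_2 - x_2^2 - x_2
  leading term x_2^4: no divisor's leading term divides it; move -x_2^4 to the remainder.
  leading term x_1^3: subtract (1)·h_2 from x_1^3 + x_1^2x_2 - x_1^2 - x_1x_2 - x_2^2 - x_2 → x_1^2x_2 - x_1^2 + x_1x_2 - x_2^2 - x_2 - 1
  leading term x_1^2x_2: subtract (x_1)·h_1 from x_1^2x_2 - x_1^2 + x_1x_2 - x_2^2 - x_2 - 1 → x_1x_2^2 + x_1^2 + x_1x_2 - x_2^2 + x_1 - x_2 - 1
  leading term x_1x_2^2: subtract (x_2)·h_1 from x_1x_2^2 + x_1^2 + x_1x_2 - x_2^2 + x_1 - x_2 - 1 → x_2^3 + x_1^2 - x_2^2 + x_1 - 1
  leading term x_2^3: no divisor's leading term divides it; move x_2^3 to the remainder.
  leading term x_1^2: no divisor's leading term divides it; move x_1^2 to the remainder.
  leading term x_2^2: no divisor's leading term divides it; move -x_2^2 to the remainder.
  leading term x_1: no divisor's leading term divides it; move x_1 to the remainder.
  leading term 1: no divisor's leading term divides it; move -1 to the remainder.
  remainder -x_2^4 + x_2^3 + x_1^2 - x_2^2 + x_1 - 1 ≠ 0; add k_3 = -x_2^4 + x_2^3 + x_1^2 - x_2^2 + x_1 - 1 to the basis.

The other S-polynomials (S(h_1,k_3), S(h_2,k_3)) all reduce to 0 modulo the current basis, so we have a Gröbner basis.
Inter-reduce: drop elements whose leading term is divisible by another's, tail-reduce, and make monic.
Reduced Gröbner basis: {x_2^4 - x_2^3 - x_1^2 + x_2^2 - x_1 + 1, x_1^3 + x_2^2 - x_1 - 1, x_1x_2 - x_2^2 + x_1 - 1}.

Same reduced basis, so the two generating sets span the same ideal.

Yes, the ideals are equal.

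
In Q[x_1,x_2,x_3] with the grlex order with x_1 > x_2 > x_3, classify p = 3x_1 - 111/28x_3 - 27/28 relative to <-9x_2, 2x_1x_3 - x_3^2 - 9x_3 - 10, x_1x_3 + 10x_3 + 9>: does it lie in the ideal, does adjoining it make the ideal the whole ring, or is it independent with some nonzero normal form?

First compute the reduced Gröbner basis of I by Buchberger's algorithm.
f_1 = -9x_2, LT = x_2.
f_2 = 2x_1x_3 - x_3^2 - 9x_3 - 10, LT = x_1x_3.
f_3 = x_1x_3 + 10x_3 + 9, LT = x_1x_3.

S(f_2,f_3): lcm = x_1x_3. S = -1/2x_3^2 - 29/2x_3 - 14.
  leading term x_3^2: no divisor's leading term divides it; move -1/2x_3^2 to the remainder.
  leading term x_3: no divisor's leading term divides it; move -29/2x_3 to the remainder.
  leading term 1: no divisor's leading term divides it; move -14 to the remainder.
  remainder -1/2x_3^2 - 29/2x_3 - 14 ≠ 0; add h_4 = -1/2x_3^2 - 29/2x_3 - 14 to the basis.

S(f_2,h_4): lcm = x_1x_3^2. S = -1/2x_3^3 - 29x_1x_3 - 9/2x_3^2 - 28x_1 - 5x_3.
  leading term x_3^3: subtract (x_3)·h_4 from -1/2x_3^3 - 29x_1x_3 - 9/2x_3^2 - 28x_1 - 5x_3 → -29x_1x_3 + 10x_3^2 - 28x_1 + 9x_3
  leading term x_1x_3: subtract (-29/2)·f_2 from -29x_1x_3 + 10x_3^2 - 28x_1 + 9x_3 → -9/2x_3^2 - 28x_1 - 243/2x_3 - 145
  leading term x_3^2: subtract (9)·h_4 from -9/2x_3^2 - 28x_1 - 243/2x_3 - 145 → -28x_1 + 9x_3 - 19
  leading term x_1: no divisor's leading term divides it; move -28x_1 to the remainder.
  leading term x_3: no divisor's leading term divides it; move 9x_3 to the remainder.
  leading term 1: no divisor's leading term divides it; move -19 to the remainder.
  remainder -28x_1 + 9x_3 - 19 ≠ 0; add h_5 = -28x_1 + 9x_3 - 19 to the basis.

The other S-polynomials (S(f_1,f_2), S(f_1,f_3), S(f_1,h_4), S(f_3,h_4), S(f_1,h_5), S(f_2,h_5), S(f_3,h_5), S(h_4,h_5)) all reduce to 0 modulo the current basis, so we have a Gröbner basis.
Inter-reduce: drop elements whose leading term is divisible by another's, tail-reduce, and make monic.
Reduced Gröbner basis: {x_3^2 + 29x_3 + 28, x_1 - 9/28x_3 + 19/28, x_2}.
Label its elements g_1 = x_3^2 + 29x_3 + 28, g_2 = x_1 - 9/28x_3 + 19/28, g_3 = x_2.

Reduce p = 3x_1 - 111/28x_3 - 27/28 modulo G:
  leading term x_1: subtract (3)·g_2 from 3x_1 - 111/28x_3 - 27/28 → -3x_3 - 3
  leading term x_3: no divisor's leading term divides it; move -3x_3 to the remainder.
  leading term 1: no divisor's leading term divides it; move -3 to the remainder.
  normal form = -3x_3 - 3.
The normal form is nonzero, so p ∉ I. Since p minus its normal form lies in I, I + (p) = I + (r) where r = -3x_3 - 3; decide whether this ideal is the whole ring.
Run Buchberger on G together with r (pairs among the g_i already reduce to 0 since G is a Gröbner basis):
g_1 = x_3^2 + 29x_3 + 28, LT = x_3^2.
g_2 = x_1 - 9/28x_3 + 19/28, LT = x_1.
g_3 = x_2, LT = x_2.
r = -3x_3 - 3, LT = x_3.

The S-polynomials (S(g_1,g_2), S(g_1,g_3), S(g_1,r), S(g_2,g_3), S(g_2,r), S(g_3,r)) all reduce to 0 modulo the current basis, so we have a Gröbner basis.
Inter-reduce: drop elements whose leading term is divisible by another's, tail-reduce, and make monic.
Reduced Gröbner basis: {x_1 + 1, x_2, x_3 + 1}.
The reduced Gröbner basis of I + (p) is {x_1 + 1, x_2, x_3 + 1} ≠ {1}, a proper ideal, so the enlarged system stays consistent: p is independent of I, with normal form -3x_3 - 3.

3x_1 - 111/28x_3 - 27/28 is independent of I; its normal form modulo I is -3x_3 - 3.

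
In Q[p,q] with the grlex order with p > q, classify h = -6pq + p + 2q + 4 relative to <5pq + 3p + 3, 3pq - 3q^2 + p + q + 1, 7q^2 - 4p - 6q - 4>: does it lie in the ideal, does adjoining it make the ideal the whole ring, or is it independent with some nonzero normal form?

Adjoining -6pq + p + 2q + 4 makes the ideal the whole ring: the system is inconsistent.

First compute the reduced Gröbner basis of I by Buchberger's algorithm.
f_1 = 5pq + 3p + 3, LT = pq.
f_2 = 3pq - 3q^2 + p + q + 1, LT = pq.
f_3 = 7q^2 - 4p - 6q - 4, LT = q^2.

S(f_1,f_2): lcm = pq. S = q^2 + 4/15p - 1/3q + 4/15.
  leading term q^2: subtract (1/7)·f_3 from q^2 + 4/15p - 1/3q + 4/15 → 88/105p + 11/21q + 88/105
  leading term p: no divisor's leading term divides it; move 88/105p to the remainder.
  leading term q: no divisor's leading term divides it; move 11/21q to the remainder.
  leading term 1: no divisor's leading term divides it; move 88/105 to the remainder.
  remainder 88/105p + 11/21q + 88/105 ≠ 0; add k_4 = 88/105p + 11/21q + 88/105 to the basis.

S(f_1,f_3): lcm = pq^2. S = 4/7p^2 + 51/35pq + 4/7p + 3/5q.
  leading term p^2: subtract (15/22p)·k_4 from 4/7p^2 + 51/35pq + 4/7p + 3/5q → 11/10pq + 3/5q
  leading term pq: subtract (11/50)·f_1 from 11/10pq + 3/5q → -33/50p + 3/5q - 33/50
  leading term p: subtract (-63/80)·k_4 from -33/50p + 3/5q - 33/50 → 81/80q
  leading term q: no divisor's leading term divides it; move 81/80q to the remainder.
  remainder 81/80q ≠ 0; add k_5 = 81/80q to the basis.

The other S-polynomials (S(f_2,f_3), S(f_1,k_4), S(f_2,k_4), S(f_3,k_4), S(f_1,k_5), S(f_2,k_5), S(f_3,k_5), S(k_4,k_5)) all reduce to 0 modulo the current basis, so we have a Gröbner basis.
Inter-reduce: drop elements whose leading term is divisible by another's, tail-reduce, and make monic.
Reduced Gröbner basis: {p + 1, q}.
Label its elements g_1 = p + 1, g_2 = q.

Reduce h = -6pq + p + 2q + 4 modulo G:
  leading term pq: subtract (-6q)·g_1 from -6pq + p + 2q + 4 → p + 8q + 4
  leading term p: subtract (1)·g_1 from p + 8q + 4 → 8q + 3
  leading term q: subtract (8)·g_2 from 8q + 3 → 3
  leading term 1: no divisor's leading term divides it; move 3 to the remainder.
  normal form = 3.
The normal form is nonzero, so h ∉ I. Since h minus its normal form lies in I, I + (h) = I + (r) where r = 3; decide whether this ideal is the whole ring.
Here r = 3 is a nonzero constant, hence a unit: 1 ∈ I + (h), the Gröbner basis of I + (h) is {1}, and the enlarged system has no common solution — adjoining h is inconsistent.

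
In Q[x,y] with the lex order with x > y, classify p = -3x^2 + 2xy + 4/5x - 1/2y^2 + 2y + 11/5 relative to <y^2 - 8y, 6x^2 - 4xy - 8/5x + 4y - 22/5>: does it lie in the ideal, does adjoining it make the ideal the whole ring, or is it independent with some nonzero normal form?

First compute the reduced Gröbner basis of I by Buchberger's algorithm.
f_1 = y^2 - 8y, LT = y^2.
f_2 = 6x^2 - 4xy - 8/5x + 4y - 22/5, LT = x^2.

The S-polynomials (S(f_1,f_2)) all reduce to 0 modulo the current basis, so we have a Gröbner basis.
Inter-reduce: drop elements whose leading term is divisible by another's, tail-reduce, and make monic.
Reduced Gröbner basis: {x^2 - 2/3xy - 4/15x + 2/3y - 11/15, y^2 - 8y}.
Label its elements g_1 = x^2 - 2/3xy - 4/15x + 2/3y - 11/15, g_2 = y^2 - 8y.

Reduce p = -3x^2 + 2xy + 4/5x - 1/2y^2 + 2y + 11/5 modulo G:
  leading term x^2: subtract (-3)·g_1 from -3x^2 + 2xy + 4/5x - 1/2y^2 + 2y + 11/5 → -1/2y^2 + 4y
  leading term y^2: subtract (-1/2)·g_2 from -1/2y^2 + 4y → 0
  normal form = 0.
Since the normal form is 0, p ∈ I.

-3x^2 + 2xy + 4/5x - 1/2y^2 + 2y + 11/5 lies in I (it reduces to 0).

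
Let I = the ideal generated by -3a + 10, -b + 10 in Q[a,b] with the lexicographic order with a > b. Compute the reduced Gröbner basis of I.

f_1 = -3a + 10, LT = a.
f_2 = -b + 10, LT = b.

S(f_1,f_2): leading monomials are coprime, so the S-polynomial reduces to 0 (Buchberger's first criterion).
Every S-polynomial of the final basis reduces to 0, so we have a Gröbner basis.

G = {a - 10/3, b - 10}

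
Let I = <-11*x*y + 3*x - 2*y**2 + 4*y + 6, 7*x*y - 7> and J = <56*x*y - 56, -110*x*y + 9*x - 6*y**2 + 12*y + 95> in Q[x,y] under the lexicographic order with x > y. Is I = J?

Yes, the ideals are equal.

Since reduced Gröbner bases are canonical representatives of ideals under a given ordering, it suffices to compute and compare them.
Buchberger on the first generating set:
f_1 = -11*x*y + 3*x - 2*y**2 + 4*y + 6, LT = x*y.
f_2 = 7*x*y - 7, LT = x*y.

S(f_1,f_2): lcm = x*y. S = -3/11*x + 2/11*y**2 - 4/11*y + 5/11.
  leading term x: no divisor's leading term divides it; move -3/11*x to the remainder.
  leading term y**2: no divisor's leading term divides it; move 2/11*y**2 to the remainder.
  leading term y: no divisor's leading term divides it; move -4/11*y to the remainder.
  leading term 1: no divisor's leading term divides it; move 5/11 to the remainder.
  remainder -3/11*x + 2/11*y**2 - 4/11*y + 5/11 ≠ 0; add g_3 = -3/11*x + 2/11*y**2 - 4/11*y + 5/11 to the basis.

S(f_1,g_3): lcm = x*y. S = -3/11*x + 2/3*y**3 - 38/33*y**2 + 43/33*y - 6/11.
  leading term x: subtract (1)·g_3 from -3/11*x + 2/3*y**3 - 38/33*y**2 + 43/33*y - 6/11 → 2/3*y**3 - 4/3*y**2 + 5/3*y - 1
  leading term y**3: no divisor's leading term divides it; move 2/3*y**3 to the remainder.
  leading term y**2: no divisor's leading term divides it; move -4/3*y**2 to the remainder.
  leading term y: no divisor's leading term divides it; move 5/3*y to the remainder.
  leading term 1: no divisor's leading term divides it; move -1 to the remainder.
  remainder 2/3*y**3 - 4/3*y**2 + 5/3*y - 1 ≠ 0; add g_4 = 2/3*y**3 - 4/3*y**2 + 5/3*y - 1 to the basis.

The other S-polynomials (S(f_2,g_3), S(f_1,g_4), S(f_2,g_4), S(g_3,g_4)) all reduce to 0 modulo the current basis, so we have a Gröbner basis.
Inter-reduce: drop elements whose leading term is divisible by another's, tail-reduce, and make monic.
Reduced Gröbner basis: {x - 2/3*y**2 + 4/3*y - 5/3, y**3 - 2*y**2 + 5/2*y - 3/2}.

Buchberger on the second generating set:
h_1 = 56*x*y - 56, LT = x*y.
h_2 = -110*x*y + 9*x - 6*y**2 + 12*y + 95, LT = x*y.

S(h_1,h_2): lcm = x*y. S = 9/110*x - 3/55*y**2 + 6/55*y - 3/22.
  leading term x: no divisor's leading term divides it; move 9/110*x to the remainder.
  leading term y**2: no divisor's leading term divides it; move -3/55*y**2 to the remainder.
  leading term y: no divisor's leading term divides it; move 6/55*y to the remainder.
  leading term 1: no divisor's leading term divides it; move -3/22 to the remainder.
  remainder 9/110*x - 3/55*y**2 + 6/55*y - 3/22 ≠ 0; add k_3 = 9/110*x - 3/55*y**2 + 6/55*y - 3/22 to the basis.

S(h_1,k_3): lcm = x*y. S = 2/3*y**3 - 4/3*y**2 + 5/3*y - 1.
  leading term y**3: no divisor's leading term divides it; move 2/3*y**3 to the remainder.
  leading term y**2: no divisor's leading term divides it; move -4/3*y**2 to the remainder.
  leading term y: no divisor's leading term divides it; move 5/3*y to the remainder.
  leading term 1: no divisor's leading term divides it; move -1 to the remainder.
  remainder 2/3*y**3 - 4/3*y**2 + 5/3*y - 1 ≠ 0; add k_4 = 2/3*y**3 - 4/3*y**2 + 5/3*y - 1 to the basis.

The other S-polynomials (S(h_2,k_3), S(h_1,k_4), S(h_2,k_4), S(k_3,k_4)) all reduce to 0 modulo the current basis, so we have a Gröbner basis.
Inter-reduce: drop elements whose leading term is divisible by another's, tail-reduce, and make monic.
Reduced Gröbner basis: {x - 2/3*y**2 + 4/3*y - 5/3, y**3 - 2*y**2 + 5/2*y - 3/2}.

The two bases agree; hence the ideals are identical.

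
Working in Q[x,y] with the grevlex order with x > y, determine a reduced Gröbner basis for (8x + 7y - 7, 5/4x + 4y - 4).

G = {x, y - 1}

This is the nonlinear analogue of row-reducing a linear system.

f_1 = 8x + 7y - 7, LT = x.
f_2 = 5/4x + 4y - 4, LT = x.

S(f_1,f_2): lcm = x. S = -93/40y + 93/40.
  reduce S modulo (f_1, f_2):
  remainder -93/40y + 93/40 ≠ 0; add g_3 = -93/40y + 93/40 to the basis.

The other S-polynomials (S(f_1,g_3), S(f_2,g_3)) all reduce to 0 modulo the current basis, so we have a Gröbner basis.
Inter-reduce: drop elements whose leading term is divisible by another's, tail-reduce, and make monic.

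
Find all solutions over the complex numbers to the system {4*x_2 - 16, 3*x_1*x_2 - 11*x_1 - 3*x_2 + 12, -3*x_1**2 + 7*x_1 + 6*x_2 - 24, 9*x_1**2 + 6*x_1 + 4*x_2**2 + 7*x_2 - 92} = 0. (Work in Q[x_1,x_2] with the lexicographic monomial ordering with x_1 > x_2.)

Compute a lex Gröbner basis by Buchberger's algorithm.
f_1 = 4*x_2 - 16, LT = x_2.
f_2 = 3*x_1*x_2 - 11*x_1 - 3*x_2 + 12, LT = x_1*x_2.
f_3 = -3*x_1**2 + 7*x_1 + 6*x_2 - 24, LT = x_1**2.
f_4 = 9*x_1**2 + 6*x_1 + 4*x_2**2 + 7*x_2 - 92, LT = x_1**2.

S(f_1,f_2): lcm = x_1*x_2. S = -1/3*x_1 + x_2 - 4.
  leading term x_1: no divisor's leading term divides it; move -1/3*x_1 to the remainder.
  leading term x_2: subtract (1/4)·f_1 from x_2 - 4 → 0
  remainder -1/3*x_1 ≠ 0; add h_5 = -1/3*x_1 to the basis.

The other S-polynomials (S(f_1,f_3), S(f_1,f_4), S(f_2,f_3), S(f_2,f_4), S(f_3,f_4), S(f_1,h_5), S(f_2,h_5), S(f_3,h_5), S(f_4,h_5)) all reduce to 0 modulo the current basis, so we have a Gröbner basis.
Inter-reduce: drop elements whose leading term is divisible by another's, tail-reduce, and make monic.
Reduced Gröbner basis: {x_1, x_2 - 4}.

A lex Gröbner basis eliminates variables successively. Here x_2 - 4 depends only on x_2, with roots {4}; lifting each root through the earlier basis elements recovers the full solutions.
  x_2 = 4: the earlier basis element becomes x_1 = 0, giving x_1 = 0 — point (0, 4).

{(0, 4)}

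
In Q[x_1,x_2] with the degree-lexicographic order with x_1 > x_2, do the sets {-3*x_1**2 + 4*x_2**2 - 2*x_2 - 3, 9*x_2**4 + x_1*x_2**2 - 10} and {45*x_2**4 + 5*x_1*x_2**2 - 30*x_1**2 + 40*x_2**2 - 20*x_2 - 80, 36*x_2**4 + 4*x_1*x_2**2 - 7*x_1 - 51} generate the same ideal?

Equality of ideals is decidable: compute both reduced Gröbner bases (unique for the ordering) and check whether they agree.
Buchberger on the first generating set:
f_1 = -3*x_1**2 + 4*x_2**2 - 2*x_2 - 3, LT = x_1**2.
f_2 = 9*x_2**4 + x_1*x_2**2 - 10, LT = x_2**4.

The S-polynomials (S(f_1,f_2)) all reduce to 0 modulo the current basis, so we have a Gröbner basis.
Inter-reduce: drop elements whose leading term is divisible by another's, tail-reduce, and make monic.
Reduced Gröbner basis: {x_2**4 + 1/9*x_1*x_2**2 - 10/9, x_1**2 - 4/3*x_2**2 + 2/3*x_2 + 1}.

Buchberger on the second generating set:
h_1 = 45*x_2**4 + 5*x_1*x_2**2 - 30*x_1**2 + 40*x_2**2 - 20*x_2 - 80, LT = x_2**4.
h_2 = 36*x_2**4 + 4*x_1*x_2**2 - 7*x_1 - 51, LT = x_2**4.

S(h_1,h_2): lcm = x_2**4. S = -2/3*x_1**2 + 8/9*x_2**2 + 7/36*x_1 - 4/9*x_2 - 13/36.
  leading term x_1**2: no divisor's leading term divides it; move -2/3*x_1**2 to the remainder.
  leading term x_2**2: no divisor's leading term divides it; move 8/9*x_2**2 to the remainder.
  leading term x_1: no divisor's leading term divides it; move 7/36*x_1 to the remainder.
  leading term x_2: no divisor's leading term divides it; move -4/9*x_2 to the remainder.
  leading term 1: no divisor's leading term divides it; move -13/36 to the remainder.
  remainder -2/3*x_1**2 + 8/9*x_2**2 + 7/36*x_1 - 4/9*x_2 - 13/36 ≠ 0; add k_3 = -2/3*x_1**2 + 8/9*x_2**2 + 7/36*x_1 - 4/9*x_2 - 13/36 to the basis.

The other S-polynomials (S(h_1,k_3), S(h_2,k_3)) all reduce to 0 modulo the current basis, so we have a Gröbner basis.
Inter-reduce: drop elements whose leading term is divisible by another's, tail-reduce, and make monic.
Reduced Gröbner basis: {x_2**4 + 1/9*x_1*x_2**2 - 7/36*x_1 - 17/12, x_1**2 - 4/3*x_2**2 - 7/24*x_1 + 2/3*x_2 + 13/24}.

The bases are distinct; the ideals are different.

No, the ideals differ.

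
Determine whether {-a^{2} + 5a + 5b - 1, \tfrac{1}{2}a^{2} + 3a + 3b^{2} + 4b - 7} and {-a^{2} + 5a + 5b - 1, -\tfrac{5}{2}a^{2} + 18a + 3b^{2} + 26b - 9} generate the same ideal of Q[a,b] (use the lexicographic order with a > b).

Since reduced Gröbner bases are canonical representatives of ideals under a given ordering, it suffices to compute and compare them.
Buchberger on the first generating set:
f_1 = -a^{2} + 5a + 5b - 1, LT = a^{2}.
f_2 = \tfrac{1}{2}a^{2} + 3a + 3b^{2} + 4b - 7, LT = a^{2}.

S(f_1,f_2): lcm = a^{2}. S = -11a - 6b^{2} - 13b + 15.
  reduce S modulo (f_1, f_2):
  remainder -11a - 6b^{2} - 13b + 15 ≠ 0; add g_3 = -11a - 6b^{2} - 13b + 15 to the basis.

S(f_1,g_3): lcm = a^{2}. S = -\tfrac{6}{11}ab^{2} - \tfrac{13}{11}ab - \tfrac{40}{11}a - 5b + 1.
  reduce S modulo (f_1, f_2, g_3):
  remainder \tfrac{36}{121}b^{4} + \tfrac{156}{121}b^{3} + \tfrac{29}{11}b^{2} - \tfrac{280}{121}b - \tfrac{479}{121} ≠ 0; add g_4 = \tfrac{36}{121}b^{4} + \tfrac{156}{121}b^{3} + \tfrac{29}{11}b^{2} - \tfrac{280}{121}b - \tfrac{479}{121} to the basis.

The other S-polynomials (S(f_2,g_3), S(f_1,g_4), S(f_2,g_4), S(g_3,g_4)) all reduce to 0 modulo the current basis, so we have a Gröbner basis.
Inter-reduce: drop elements whose leading term is divisible by another's, tail-reduce, and make monic.
Reduced Gröbner basis: {a + \tfrac{6}{11}b^{2} + \tfrac{13}{11}b - \tfrac{15}{11}, b^{4} + \tfrac{13}{3}b^{3} + \tfrac{319}{36}b^{2} - \tfrac{70}{9}b - \tfrac{479}{36}}.

Buchberger on the second generating set:
h_1 = -a^{2} + 5a + 5b - 1, LT = a^{2}.
h_2 = -\tfrac{5}{2}a^{2} + 18a + 3b^{2} + 26b - 9, LT = a^{2}.

S(h_1,h_2): lcm = a^{2}. S = \tfrac{11}{5}a + \tfrac{6}{5}b^{2} + \tfrac{27}{5}b - \tfrac{13}{5}.
  reduce S modulo (h_1, h_2):
  remainder \tfrac{11}{5}a + \tfrac{6}{5}b^{2} + \tfrac{27}{5}b - \tfrac{13}{5} ≠ 0; add k_3 = \tfrac{11}{5}a + \tfrac{6}{5}b^{2} + \tfrac{27}{5}b - \tfrac{13}{5} to the basis.

S(h_1,k_3): lcm = a^{2}. S = -\tfrac{6}{11}ab^{2} - \tfrac{27}{11}ab - \tfrac{42}{11}a - 5b + 1.
  reduce S modulo (h_1, h_2, k_3):
  remainder \tfrac{36}{121}b^{4} + \tfrac{324}{121}b^{3} + \tfrac{903}{121}b^{2} + \tfrac{178}{121}b - \tfrac{425}{121} ≠ 0; add k_4 = \tfrac{36}{121}b^{4} + \tfrac{324}{121}b^{3} + \tfrac{903}{121}b^{2} + \tfrac{178}{121}b - \tfrac{425}{121} to the basis.

The other S-polynomials (S(h_2,k_3), S(h_1,k_4), S(h_2,k_4), S(k_3,k_4)) all reduce to 0 modulo the current basis, so we have a Gröbner basis.
Inter-reduce: drop elements whose leading term is divisible by another's, tail-reduce, and make monic.
Reduced Gröbner basis: {a + \tfrac{6}{11}b^{2} + \tfrac{27}{11}b - \tfrac{13}{11}, b^{4} + 9b^{3} + \tfrac{301}{12}b^{2} + \tfrac{89}{18}b - \tfrac{425}{36}}.

These differ, so the ideals are not equal.

No, the ideals differ.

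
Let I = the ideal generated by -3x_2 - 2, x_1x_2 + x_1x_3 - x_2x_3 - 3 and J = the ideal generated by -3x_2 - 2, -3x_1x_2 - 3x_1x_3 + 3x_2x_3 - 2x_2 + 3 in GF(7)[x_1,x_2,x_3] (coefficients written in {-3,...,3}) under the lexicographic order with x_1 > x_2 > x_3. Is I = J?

Equality of ideals is decidable: compute both reduced Gröbner bases (unique for the ordering) and check whether they agree.
Buchberger on the first generating set:
f_1 = -3x_2 - 2, LT = x_2.
f_2 = x_1x_2 + x_1x_3 - x_2x_3 - 3, LT = x_1x_2.

S(f_1,f_2): lcm = x_1x_2. S = -x_1x_3 + 3x_1 + x_2x_3 + 3.
  reduce S modulo (f_1, f_2):
  remainder -x_1x_3 + 3x_1 - 3x_3 + 3 ≠ 0; add g_3 = -x_1x_3 + 3x_1 - 3x_3 + 3 to the basis.

The other S-polynomials (S(f_1,g_3), S(f_2,g_3)) all reduce to 0 modulo the current basis, so we have a Gröbner basis.
Inter-reduce: drop elements whose leading term is divisible by another's, tail-reduce, and make monic.
Reduced Gröbner basis: {x_1x_3 - 3x_1 + 3x_3 - 3, x_2 + 3}.

Buchberger on the second generating set:
h_1 = -3x_2 - 2, LT = x_2.
h_2 = -3x_1x_2 - 3x_1x_3 + 3x_2x_3 - 2x_2 + 3, LT = x_1x_2.

S(h_1,h_2): lcm = x_1x_2. S = -x_1x_3 + 3x_1 + x_2x_3 - 3x_2 + 1.
  reduce S modulo (h_1, h_2):
  remainder -x_1x_3 + 3x_1 - 3x_3 + 3 ≠ 0; add k_3 = -x_1x_3 + 3x_1 - 3x_3 + 3 to the basis.

The other S-polynomials (S(h_1,k_3), S(h_2,k_3)) all reduce to 0 modulo the current basis, so we have a Gröbner basis.
Inter-reduce: drop elements whose leading term is divisible by another's, tail-reduce, and make monic.
Reduced Gröbner basis: {x_1x_3 - 3x_1 + 3x_3 - 3, x_2 + 3}.

These coincide, so the ideals are equal.

Yes, the ideals are equal.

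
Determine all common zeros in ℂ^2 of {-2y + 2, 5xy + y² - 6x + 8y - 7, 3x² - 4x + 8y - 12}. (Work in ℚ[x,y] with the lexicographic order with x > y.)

Compute a lex Gröbner basis by Buchberger's algorithm.
f_1 = -2y + 2, LT = y.
f_2 = 5xy - 6x + y² + 8y - 7, LT = xy.
f_3 = 3x² - 4x + 8y - 12, LT = x².

S(f_1,f_2): lcm = xy. S = ⅕x - ⅕y² - 8/5y + 7/5.
  reduce S modulo (f_1, f_2, f_3):
  remainder ⅕x - ⅖ ≠ 0; add h_4 = ⅕x - ⅖ to the basis.

The other S-polynomials (S(f_1,f_3), S(f_2,f_3), S(f_1,h_4), S(f_2,h_4), S(f_3,h_4)) all reduce to 0 modulo the current basis, so we have a Gröbner basis.
Inter-reduce: drop elements whose leading term is divisible by another's, tail-reduce, and make monic.
Reduced Gröbner basis: {x - 2, y - 1}.

The lex basis is triangular: the last element involves only y. Solving y - 1 = 0 gives y ∈ {1}; substituting each value into the earlier elements determines the remaining variables.
  y = 1: the earlier basis element becomes x - 2 = 0, giving x = 2 — point (2, 1).
Zero-dimensionality of the ideal guarantees finitely many solutions over ℂ.

{(2, 1)}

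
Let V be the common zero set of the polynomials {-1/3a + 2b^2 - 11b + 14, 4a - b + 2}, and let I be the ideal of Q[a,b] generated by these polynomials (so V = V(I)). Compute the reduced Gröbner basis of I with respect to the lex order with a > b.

f_1 = -1/3a + 2b^2 - 11b + 14, LT = a.
f_2 = 4a - b + 2, LT = a.

S(f_1,f_2): lcm = a. S = -6b^2 + 133/4b - 85/2.
  leading term b^2: no divisor's leading term divides it; move -6b^2 to the remainder.
  leading term b: no divisor's leading term divides it; move 133/4b to the remainder.
  leading term 1: no divisor's leading term divides it; move -85/2 to the remainder.
  remainder -6b^2 + 133/4b - 85/2 ≠ 0; add g_3 = -6b^2 + 133/4b - 85/2 to the basis.

The other S-polynomials (S(f_1,g_3), S(f_2,g_3)) all reduce to 0 modulo the current basis, so we have a Gröbner basis.
Inter-reduce: drop elements whose leading term is divisible by another's, tail-reduce, and make monic.

G = {a - 1/4b + 1/2, b^2 - 133/24b + 85/12}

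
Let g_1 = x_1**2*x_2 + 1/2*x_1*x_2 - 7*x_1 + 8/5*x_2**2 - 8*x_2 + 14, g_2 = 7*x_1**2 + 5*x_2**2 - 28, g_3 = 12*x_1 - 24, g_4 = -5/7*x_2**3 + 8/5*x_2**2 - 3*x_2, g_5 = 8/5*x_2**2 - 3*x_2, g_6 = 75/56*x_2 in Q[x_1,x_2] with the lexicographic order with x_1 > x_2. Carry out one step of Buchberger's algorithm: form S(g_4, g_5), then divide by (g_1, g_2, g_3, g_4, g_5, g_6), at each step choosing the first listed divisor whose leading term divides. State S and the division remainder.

S(g_4, g_5) = -73/200*x_2**2 + 21/5*x_2; remainder on division = 0.

lcm(LM(g_4), LM(g_5)) = x_2**3.
S = (lcm/LT(g_4))·g_4 − (lcm/LT(g_5))·g_5 = -73/200*x_2**2 + 21/5*x_2.
Reduce S modulo (g_1, g_2, g_3, g_4, g_5, g_6) in that order:
  leading term x_2**2: subtract (-73/320)·g_5 from -73/200*x_2**2 + 21/5*x_2 → 225/64*x_2
  leading term x_2: subtract (21/8)·g_6 from 225/64*x_2 → 0
The remainder is 0, so this S-polynomial contributes no new basis element.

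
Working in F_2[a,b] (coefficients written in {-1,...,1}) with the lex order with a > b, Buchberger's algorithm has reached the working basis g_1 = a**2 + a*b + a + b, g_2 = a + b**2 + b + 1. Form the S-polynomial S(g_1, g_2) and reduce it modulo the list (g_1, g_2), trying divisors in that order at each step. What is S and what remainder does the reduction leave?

lcm(LM(g_1), LM(g_2)) = a**2.
S = (lcm/LT(g_1))·g_1 − (lcm/LT(g_2))·g_2 = a*b**2 + b.
Reduce S modulo (g_1, g_2) in that order:
  leading term a*b**2: subtract (b**2)·g_2 from a*b**2 + b → b**4 + b**3 + b**2 + b
  leading term b**4: no divisor's leading term divides it; move b**4 to the remainder.
  leading term b**3: no divisor's leading term divides it; move b**3 to the remainder.
  leading term b**2: no divisor's leading term divides it; move b**2 to the remainder.
  leading term b: no divisor's leading term divides it; move b to the remainder.
The remainder b**4 + b**3 + b**2 + b is nonzero, so it would be added as the next basis element.

S(g_1, g_2) = a*b**2 + b; remainder on division = b**4 + b**3 + b**2 + b.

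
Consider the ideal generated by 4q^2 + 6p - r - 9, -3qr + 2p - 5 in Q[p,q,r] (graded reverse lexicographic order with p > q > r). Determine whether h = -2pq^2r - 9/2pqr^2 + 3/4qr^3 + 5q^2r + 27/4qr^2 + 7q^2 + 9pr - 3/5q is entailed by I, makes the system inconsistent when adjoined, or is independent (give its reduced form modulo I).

-2pq^2r - 9/2pqr^2 + 3/4qr^3 + 5q^2r + 27/4qr^2 + 7q^2 + 9pr - 3/5q is independent of I; its normal form modulo I is 9pr - 21/2p - 3/5q + 7/4r + 63/4.

First compute the reduced Gröbner basis of I by Buchberger's algorithm.
f_1 = 4q^2 + 6p - r - 9, LT = q^2.
f_2 = -3qr + 2p - 5, LT = qr.

S(f_1,f_2): lcm = q^2r. S = 2/3pq + 3/2pr - 1/4r^2 - 5/3q - 9/4r.
  leading term pq: no divisor's leading term divides it; move 2/3pq to the remainder.
  leading term pr: no divisor's leading term divides it; move 3/2pr to the remainder.
  leading term r^2: no divisor's leading term divides it; move -1/4r^2 to the remainder.
  leading term q: no divisor's leading term divides it; move -5/3q to the remainder.
  leading term r: no divisor's leading term divides it; move -9/4r to the remainder.
  remainder 2/3pq + 3/2pr - 1/4r^2 - 5/3q - 9/4r ≠ 0; add k_3 = 2/3pq + 3/2pr - 1/4r^2 - 5/3q - 9/4r to the basis.

S(f_2,k_3): lcm = pqr. S = -9/4pr^2 + 3/8r^3 - 2/3p^2 + 5/2qr + 27/8r^2 + 5/3p.
  leading term pr^2: no divisor's leading term divides it; move -9/4pr^2 to the remainder.
  leading term r^3: no divisor's leading term divides it; move 3/8r^3 to the remainder.
  leading term p^2: no divisor's leading term divides it; move -2/3p^2 to the remainder.
  leading term qr: subtract (-5/6)·f_2 from 5/2qr + 27/8r^2 + 5/3p → 27/8r^2 + 10/3p - 25/6
  leading term r^2: no divisor's leading term divides it; move 27/8r^2 to the remainder.
  leading term p: no divisor's leading term divides it; move 10/3p to the remainder.
  leading term 1: no divisor's leading term divides it; move -25/6 to the remainder.
  remainder -9/4pr^2 + 3/8r^3 - 2/3p^2 + 27/8r^2 + 10/3p - 25/6 ≠ 0; add k_4 = -9/4pr^2 + 3/8r^3 - 2/3p^2 + 27/8r^2 + 10/3p - 25/6 to the basis.

The other S-polynomials (S(f_1,k_3), S(f_1,k_4), S(f_2,k_4), S(k_3,k_4)) all reduce to 0 modulo the current basis, so we have a Gröbner basis.
Inter-reduce: drop elements whose leading term is divisible by another's, tail-reduce, and make monic.
Reduced Gröbner basis: {pr^2 - 1/6r^3 + 8/27p^2 - 3/2r^2 - 40/27p + 50/27, pq + 9/4pr - 3/8r^2 - 5/2q - 27/8r, q^2 + 3/2p - 1/4r - 9/4, qr - 2/3p + 5/3}.
Label its elements g_1 = pr^2 - 1/6r^3 + 8/27p^2 - 3/2r^2 - 40/27p + 50/27, g_2 = pq + 9/4pr - 3/8r^2 - 5/2q - 27/8r, g_3 = q^2 + 3/2p - 1/4r - 9/4, g_4 = qr - 2/3p + 5/3.

Reduce h = -2pq^2r - 9/2pqr^2 + 3/4qr^3 + 5q^2r + 27/4qr^2 + 7q^2 + 9pr - 3/5q modulo G:
  leading term pq^2r: subtract (-2qr)·g_2 from -2pq^2r - 9/2pqr^2 + 3/4qr^3 + 5q^2r + 27/4qr^2 + 7q^2 + 9pr - 3/5q → 7q^2 + 9pr - 3/5q
  leading term q^2: subtract (7)·g_3 from 7q^2 + 9pr - 3/5q → 9pr - 21/2p - 3/5q + 7/4r + 63/4
  leading term pr: no divisor's leading term divides it; move 9pr to the remainder.
  leading term p: no divisor's leading term divides it; move -21/2p to the remainder.
  leading term q: no divisor's leading term divides it; move -3/5q to the remainder.
  leading term r: no divisor's leading term divides it; move 7/4r to the remainder.
  leading term 1: no divisor's leading term divides it; move 63/4 to the remainder.
  normal form = 9pr - 21/2p - 3/5q + 7/4r + 63/4.
The normal form is nonzero, so h ∉ I. Since h minus its normal form lies in I, I + (h) = I + (n) where n = 9pr - 21/2p - 3/5q + 7/4r + 63/4; decide whether this ideal is the whole ring.
Run Buchberger on G together with n (pairs among the g_i already reduce to 0 since G is a Gröbner basis):
g_1 = pr^2 - 1/6r^3 + 8/27p^2 - 3/2r^2 - 40/27p + 50/27, LT = pr^2.
g_2 = pq + 9/4pr - 3/8r^2 - 5/2q - 27/8r, LT = pq.
g_3 = q^2 + 3/2p - 1/4r - 9/4, LT = q^2.
g_4 = qr - 2/3p + 5/3, LT = qr.
n = 9pr - 21/2p - 3/5q + 7/4r + 63/4, LT = pr.

S(g_1,n): lcm = pr^2. S = -1/6r^3 + 8/27p^2 + 7/6pr + 1/15qr - 61/36r^2 - 40/27p - 7/4r + 50/27.
  leading term r^3: no divisor's leading term divides it; move -1/6r^3 to the remainder.
  leading term p^2: no divisor's leading term divides it; move 8/27p^2 to the remainder.
  leading term pr: subtract (7/54)·n from 7/6pr + 1/15qr - 61/36r^2 - 40/27p - 7/4r + 50/27 → 1/15qr - 61/36r^2 - 13/108p + 7/90q - 427/216r - 41/216
  leading term qr: subtract (1/15)·g_4 from 1/15qr - 61/36r^2 - 13/108p + 7/90q - 427/216r - 41/216 → -61/36r^2 - 41/540p + 7/90q - 427/216r - 65/216
  leading term r^2: no divisor's leading term divides it; move -61/36r^2 to the remainder.
  leading term p: no divisor's leading term divides it; move -41/540p to the remainder.
  leading term q: no divisor's leading term divides it; move 7/90q to the remainder.
  leading term r: no divisor's leading term divides it; move -427/216r to the remainder.
  leading term 1: no divisor's leading term divides it; move -65/216 to the remainder.
  remainder -1/6r^3 + 8/27p^2 - 61/36r^2 - 41/540p + 7/90q - 427/216r - 65/216 ≠ 0; add m_6 = -1/6r^3 + 8/27p^2 - 61/36r^2 - 41/540p + 7/90q - 427/216r - 65/216 to the basis.

S(g_2,n): lcm = pqr. S = 9/4pr^2 - 3/8r^3 + 7/6pq + 1/15q^2 - 97/36qr - 27/8r^2 - 7/4q.
  leading term pr^2: subtract (9/4)·g_1 from 9/4pr^2 - 3/8r^3 + 7/6pq + 1/15q^2 - 97/36qr - 27/8r^2 - 7/4q → -2/3p^2 + 7/6pq + 1/15q^2 - 97/36qr + 10/3p - 7/4q - 25/6
  leading term p^2: no divisor's leading term divides it; move -2/3p^2 to the remainder.
  leading term pq: subtract (7/6)·g_2 from 7/6pq + 1/15q^2 - 97/36qr + 10/3p - 7/4q - 25/6 → 1/15q^2 - 21/8pr - 97/36qr + 7/16r^2 + 10/3p + 7/6q + 63/16r - 25/6
  leading term q^2: subtract (1/15)·g_3 from 1/15q^2 - 21/8pr - 97/36qr + 7/16r^2 + 10/3p + 7/6q + 63/16r - 25/6 → -21/8pr - 97/36qr + 7/16r^2 + 97/30p + 7/6q + 949/240r - 241/60
  leading term pr: subtract (-7/24)·n from -21/8pr - 97/36qr + 7/16r^2 + 97/30p + 7/6q + 949/240r - 241/60 → -97/36qr + 7/16r^2 + 41/240p + 119/120q + 2143/480r + 277/480
  leading term qr: subtract (-97/36)·g_4 from -97/36qr + 7/16r^2 + 41/240p + 119/120q + 2143/480r + 277/480 → 7/16r^2 - 3511/2160p + 119/120q + 2143/480r + 21893/4320
  leading term r^2: no divisor's leading term divides it; move 7/16r^2 to the remainder.
  leading term p: no divisor's leading term divides it; move -3511/2160p to the remainder.
  leading term q: no divisor's leading term divides it; move 119/120q to the remainder.
  leading term r: no divisor's leading term divides it; move 2143/480r to the remainder.
  leading term 1: no divisor's leading term divides it; move 21893/4320 to the remainder.
  remainder -2/3p^2 + 7/16r^2 - 3511/2160p + 119/120q + 2143/480r + 21893/4320 ≠ 0; add m_7 = -2/3p^2 + 7/16r^2 - 3511/2160p + 119/120q + 2143/480r + 21893/4320 to the basis.

The other S-polynomials (S(g_1,g_2), S(g_1,g_3), S(g_1,g_4), S(g_2,g_3), S(g_2,g_4), S(g_3,g_4), S(g_3,n), S(g_4,n), S(g_1,m_6), S(g_2,m_6), S(g_3,m_6), S(g_4,m_6), S(n,m_6), S(g_1,m_7), S(g_2,m_7), S(g_3,m_7), S(g_4,m_7), S(n,m_7), S(m_6,m_7)) all reduce to 0 modulo the current basis, so we have a Gröbner basis.
Inter-reduce: drop elements whose leading term is divisible by another's, tail-reduce, and make monic.
Reduced Gröbner basis: {r^3 + 9r^2 + 388/81p - 28/9q - 2/45r - 4742/405, p^2 - 21/32r^2 + 3511/1440p - 119/80q - 2143/320r - 21893/2880, pq - 3/8r^2 + 21/8p - 47/20q - 61/16r - 63/16, q^2 + 3/2p - 1/4r - 9/4, pr - 7/6p - 1/15q + 7/36r + 7/4, qr - 2/3p + 5/3}.
The reduced Gröbner basis of I + (h) is {r^3 + 9r^2 + 388/81p - 28/9q - 2/45r - 4742/405, p^2 - 21/32r^2 + 3511/1440p - 119/80q - 2143/320r - 21893/2880, pq - 3/8r^2 + 21/8p - 47/20q - 61/16r - 63/16, q^2 + 3/2p - 1/4r - 9/4, pr - 7/6p - 1/15q + 7/36r + 7/4, qr - 2/3p + 5/3} ≠ {1}, a proper ideal, so the enlarged system stays consistent: h is independent of I, with normal form 9pr - 21/2p - 3/5q + 7/4r + 63/4.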